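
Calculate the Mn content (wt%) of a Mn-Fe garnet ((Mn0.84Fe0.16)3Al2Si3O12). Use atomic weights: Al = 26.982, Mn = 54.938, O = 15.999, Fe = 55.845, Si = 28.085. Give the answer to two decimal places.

Molar mass of (Mn0.84Fe0.16)3Al2Si3O12: 2.52×54.938 + 0.48×55.845 + 2×26.982 + 3×28.085 + 12×15.999 = 495.456 g/mol.
Mass of Mn per formula unit: 2.52 × 54.938 = 138.444 g.
Weight fraction Mn = 138.444 / 495.456 = 0.2794.

27.94 wt%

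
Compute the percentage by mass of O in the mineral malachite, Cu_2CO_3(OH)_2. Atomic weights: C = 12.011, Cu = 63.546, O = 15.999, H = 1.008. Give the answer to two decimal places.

36.18 wt%

Formula mass = 2×63.546 + 1×12.011 + 5×15.999 + 2×1.008 = 221.114 g/mol, of which 79.995 g is O.
So O makes up 79.995/221.114 = 0.3618 of the mass, i.e. 36.18%.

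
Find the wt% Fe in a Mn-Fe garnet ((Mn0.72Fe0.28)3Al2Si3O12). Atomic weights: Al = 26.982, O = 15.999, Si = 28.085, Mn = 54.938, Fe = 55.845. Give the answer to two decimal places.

9.46 wt%

Molar mass of (Mn0.72Fe0.28)3Al2Si3O12: 2.16·54.938 + 0.84·55.845 + 2·26.982 + 3·28.085 + 12·15.999 = 495.783 g/mol.
Mass of Fe per formula unit: 0.84 × 55.845 = 46.910 g.
Weight fraction Fe = 46.910 / 495.783 = 0.0946.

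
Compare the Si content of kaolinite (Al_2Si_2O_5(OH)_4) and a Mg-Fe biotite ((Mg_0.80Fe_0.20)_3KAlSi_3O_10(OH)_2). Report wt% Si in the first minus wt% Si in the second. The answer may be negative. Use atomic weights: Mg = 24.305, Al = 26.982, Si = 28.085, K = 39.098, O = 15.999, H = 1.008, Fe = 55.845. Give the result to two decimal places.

2.44 percentage points

Si in Al_2Si_2O_5(OH)_4: molar mass 258.157 g/mol; 2×28.085 = 56.170 g → 21.76 wt%.
Si in (Mg_0.80Fe_0.20)_3KAlSi_3O_10(OH)_2: molar mass 436.178 g/mol; 3×28.085 = 84.255 g → 19.32 wt%.
Difference = 21.76 − 19.32 = 2.44 percentage points.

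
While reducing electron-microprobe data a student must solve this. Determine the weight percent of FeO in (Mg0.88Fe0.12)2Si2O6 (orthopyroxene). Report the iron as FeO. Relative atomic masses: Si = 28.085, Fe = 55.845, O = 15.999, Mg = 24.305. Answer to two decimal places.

8.28 wt%

Molar mass of (Mg0.88Fe0.12)2Si2O6 = 1.76·24.305 + 0.24·55.845 + 2·28.085 + 6·15.999 = 208.344 g/mol.
Each formula unit contains 0.24 Fe, equivalent to 0.24/1 = 0.2400 mol FeO.
M(FeO) = 1×55.845 + 1×15.999 = 71.844 g/mol.
Mass of FeO per formula unit = 0.2400 × 71.844 = 17.243 g.
FeO wt% = 17.243 / 208.344 × 100 = 8.28%.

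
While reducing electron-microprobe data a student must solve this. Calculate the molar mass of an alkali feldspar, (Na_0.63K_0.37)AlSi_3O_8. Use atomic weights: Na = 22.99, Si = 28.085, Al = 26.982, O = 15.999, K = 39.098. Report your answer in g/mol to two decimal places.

M = 0.63(22.99) + 0.37(39.098) + 1(26.982) + 3(28.085) + 8(15.999)

268.18 g/mol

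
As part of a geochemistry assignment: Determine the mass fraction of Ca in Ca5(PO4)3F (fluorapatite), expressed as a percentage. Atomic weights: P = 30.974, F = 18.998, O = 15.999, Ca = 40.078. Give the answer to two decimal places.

39.74 mass %

M(Ca5(PO4)3F) = 504.298 g/mol.
Ca contributes 5 × 40.078 = 200.390 g per mole.
200.390/504.298 = 0.3974 → 39.74%.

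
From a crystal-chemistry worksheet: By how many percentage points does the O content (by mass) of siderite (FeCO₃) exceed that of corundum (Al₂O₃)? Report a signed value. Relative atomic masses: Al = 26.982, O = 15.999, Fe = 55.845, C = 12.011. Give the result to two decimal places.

-5.64 percentage points

M(FeCO₃) = 115.853 g/mol, so wt% O = 47.997/115.853 × 100 = 41.43%.
M(Al₂O₃) = 101.961 g/mol, so wt% O = 47.997/101.961 × 100 = 47.07%.
41.43 − 47.07 = -5.64 pp.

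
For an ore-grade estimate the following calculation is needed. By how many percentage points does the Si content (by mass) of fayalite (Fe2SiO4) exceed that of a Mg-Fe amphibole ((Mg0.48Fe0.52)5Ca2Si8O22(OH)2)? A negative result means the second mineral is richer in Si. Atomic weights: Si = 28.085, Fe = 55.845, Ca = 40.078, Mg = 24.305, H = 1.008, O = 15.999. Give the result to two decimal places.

-11.34 percentage points

M(Fe2SiO4) = 203.771 g/mol, so wt% Si = 28.085/203.771 × 100 = 13.78%.
M((Mg0.48Fe0.52)5Ca2Si8O22(OH)2) = 894.357 g/mol, so wt% Si = 224.680/894.357 × 100 = 25.12%.
13.78 − 25.12 = -11.34 pp.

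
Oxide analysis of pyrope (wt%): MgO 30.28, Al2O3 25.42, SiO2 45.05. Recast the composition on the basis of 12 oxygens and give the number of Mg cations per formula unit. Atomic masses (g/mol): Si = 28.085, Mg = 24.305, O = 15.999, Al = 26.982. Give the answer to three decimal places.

3.006 Mg apfu

MgO (M=40.304): mol = 0.75129; Mg = 0.75129, O = 0.75129.
Al2O3 (M=101.961): mol = 0.24931; Al = 0.49862, O = 0.74793.
SiO2 (M=60.083): mol = 0.74980; Si = 0.74980, O = 1.49960.
ΣO = 2.99882; factor = 12/ΣO = 4.00157.
Mg apfu = 0.75129 × 4.00157 = 3.006.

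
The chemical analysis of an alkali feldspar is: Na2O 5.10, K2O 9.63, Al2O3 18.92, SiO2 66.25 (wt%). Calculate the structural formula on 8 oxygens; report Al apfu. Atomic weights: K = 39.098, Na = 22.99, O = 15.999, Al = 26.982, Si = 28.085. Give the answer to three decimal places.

Na2O: 5.10/61.979 = 0.08229 mol → 0.16458 mol Na, 0.08229 mol O.
K2O: 9.63/94.195 = 0.10223 mol → 0.20446 mol K, 0.10223 mol O.
Al2O3: 18.92/101.961 = 0.18556 mol → 0.37112 mol Al, 0.55668 mol O.
SiO2: 66.25/60.083 = 1.10264 mol → 1.10264 mol Si, 2.20528 mol O.
Total oxygen = 2.94648 mol. Normalization factor = 8/2.94648 = 2.71510.
Al per 8 O = 0.37112 × 2.71510 = 1.008.

1.008 Al apfu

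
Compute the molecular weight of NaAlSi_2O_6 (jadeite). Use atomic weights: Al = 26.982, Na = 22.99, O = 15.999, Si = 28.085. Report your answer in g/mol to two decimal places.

202.14 g/mol

Na: 1 × 22.99 = 22.9900
Al: 1 × 26.982 = 26.9820
Si: 2 × 28.085 = 56.1700
O: 6 × 15.999 = 95.9940
Summing the contributions gives the formula mass.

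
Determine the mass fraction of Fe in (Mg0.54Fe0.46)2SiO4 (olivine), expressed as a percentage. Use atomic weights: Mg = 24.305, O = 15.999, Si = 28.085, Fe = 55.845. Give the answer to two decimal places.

Formula mass = 1.08×24.305 + 0.92×55.845 + 1×28.085 + 4×15.999 = 169.708 g/mol, of which 51.377 g is Fe.
So Fe makes up 51.377/169.708 = 0.3027 of the mass, i.e. 30.27%.

30.27 mass %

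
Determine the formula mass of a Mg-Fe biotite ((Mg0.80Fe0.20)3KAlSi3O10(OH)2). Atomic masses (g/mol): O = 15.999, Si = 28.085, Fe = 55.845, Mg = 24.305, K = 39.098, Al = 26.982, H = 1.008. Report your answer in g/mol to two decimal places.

436.18 g/mol

Mg: 2.40 × 24.305 = 58.3320
Fe: 0.60 × 55.845 = 33.5070
K: 1 × 39.098 = 39.0980
Al: 1 × 26.982 = 26.9820
Si: 3 × 28.085 = 84.2550
O: 12 × 15.999 = 191.9880
H: 2 × 1.008 = 2.0160
Summing the contributions gives the formula mass.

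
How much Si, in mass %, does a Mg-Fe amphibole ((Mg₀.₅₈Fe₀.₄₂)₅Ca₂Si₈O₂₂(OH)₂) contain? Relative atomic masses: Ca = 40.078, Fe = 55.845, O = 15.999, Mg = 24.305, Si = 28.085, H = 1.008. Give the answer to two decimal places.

25.57 mass %

Formula mass = 2.90·24.305 + 2.10·55.845 + 2·40.078 + 8·28.085 + 24·15.999 + 2·1.008 = 878.587 g/mol, of which 224.680 g is Si.
So Si makes up 224.680/878.587 = 0.2557 of the mass, i.e. 25.57%.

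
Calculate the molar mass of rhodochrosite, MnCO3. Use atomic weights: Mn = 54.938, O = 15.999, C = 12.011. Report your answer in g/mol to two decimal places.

The formula mass is the sum 1(54.938) + 1(12.011) + 3(15.999).

114.95 g/mol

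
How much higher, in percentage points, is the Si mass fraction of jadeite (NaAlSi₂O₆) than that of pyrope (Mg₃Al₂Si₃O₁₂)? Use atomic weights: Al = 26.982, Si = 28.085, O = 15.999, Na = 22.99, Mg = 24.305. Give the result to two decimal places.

6.89 percentage points

Si in NaAlSi₂O₆: molar mass 202.136 g/mol; 2×28.085 = 56.170 g → 27.79 wt%.
Si in Mg₃Al₂Si₃O₁₂: molar mass 403.122 g/mol; 3×28.085 = 84.255 g → 20.90 wt%.
Difference = 27.79 − 20.90 = 6.89 percentage points.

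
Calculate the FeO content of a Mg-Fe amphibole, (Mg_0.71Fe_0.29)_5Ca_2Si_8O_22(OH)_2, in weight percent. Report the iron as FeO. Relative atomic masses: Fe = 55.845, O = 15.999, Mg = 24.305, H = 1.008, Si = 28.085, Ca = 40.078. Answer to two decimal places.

Formula mass = 858.086 g/mol.
1.45 Fe → 1.4500 mol FeO per formula unit; M(FeO) = 71.844, so FeO mass = 104.174 g.
104.174/858.086 × 100 = 12.14 wt%.

12.14 wt%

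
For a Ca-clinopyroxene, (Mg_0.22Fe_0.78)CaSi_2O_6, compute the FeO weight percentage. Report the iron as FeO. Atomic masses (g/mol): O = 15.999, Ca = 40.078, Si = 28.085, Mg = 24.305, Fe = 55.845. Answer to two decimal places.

23.24 wt%

Formula mass = 241.148 g/mol.
0.78 Fe → 0.7800 mol FeO per formula unit; M(FeO) = 71.844, so FeO mass = 56.038 g.
56.038/241.148 × 100 = 23.24 wt%.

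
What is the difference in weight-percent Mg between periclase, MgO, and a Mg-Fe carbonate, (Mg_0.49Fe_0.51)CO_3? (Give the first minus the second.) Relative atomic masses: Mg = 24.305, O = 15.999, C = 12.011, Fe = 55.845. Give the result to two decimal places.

First mineral: 24.305 g Mg in 40.304 g formula = 60.30 wt% Mg.
Second mineral: 11.909 g Mg in 100.398 g formula = 11.86 wt% Mg.
60.30% − 11.86% gives a difference of 48.44 percentage points.

48.44 percentage points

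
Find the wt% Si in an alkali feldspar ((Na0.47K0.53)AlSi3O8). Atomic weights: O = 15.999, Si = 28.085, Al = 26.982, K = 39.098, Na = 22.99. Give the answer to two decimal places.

Molar mass of (Na0.47K0.53)AlSi3O8: 0.47*22.99 + 0.53*39.098 + 1*26.982 + 3*28.085 + 8*15.999 = 270.756 g/mol.
Mass of Si per formula unit: 3 × 28.085 = 84.255 g.
Weight fraction Si = 84.255 / 270.756 = 0.3112.

31.12 wt%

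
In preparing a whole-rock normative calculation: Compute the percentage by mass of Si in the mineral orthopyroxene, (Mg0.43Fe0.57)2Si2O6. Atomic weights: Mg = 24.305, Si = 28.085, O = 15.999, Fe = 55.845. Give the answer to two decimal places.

23.73 weight percent

Molar mass of (Mg0.43Fe0.57)2Si2O6: 0.86×24.305 + 1.14×55.845 + 2×28.085 + 6×15.999 = 236.730 g/mol.
Mass of Si per formula unit: 2 × 28.085 = 56.170 g.
Weight fraction Si = 56.170 / 236.730 = 0.2373.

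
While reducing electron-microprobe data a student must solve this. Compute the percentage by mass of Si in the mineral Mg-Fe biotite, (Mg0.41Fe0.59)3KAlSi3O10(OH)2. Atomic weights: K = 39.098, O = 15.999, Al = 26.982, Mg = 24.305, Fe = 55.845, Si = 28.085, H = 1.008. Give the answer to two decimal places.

M((Mg0.41Fe0.59)3KAlSi3O10(OH)2) = 473.080 g/mol.
Si contributes 3 × 28.085 = 84.255 g per mole.
84.255/473.080 = 0.1781 → 17.81%.

17.81 mass %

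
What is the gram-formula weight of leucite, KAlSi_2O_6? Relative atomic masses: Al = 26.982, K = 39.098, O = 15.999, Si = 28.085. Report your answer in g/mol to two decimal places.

The formula mass is the sum 1*39.098 + 1*26.982 + 2*28.085 + 6*15.999.

218.24 g/mol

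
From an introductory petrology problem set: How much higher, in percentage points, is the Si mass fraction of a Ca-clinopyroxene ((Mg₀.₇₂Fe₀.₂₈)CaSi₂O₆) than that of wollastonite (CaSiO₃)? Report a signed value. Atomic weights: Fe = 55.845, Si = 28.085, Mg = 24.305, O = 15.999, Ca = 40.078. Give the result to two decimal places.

First mineral: 56.170 g Si in 225.378 g formula = 24.92 wt% Si.
Second mineral: 28.085 g Si in 116.160 g formula = 24.18 wt% Si.
24.92% − 24.18% gives a difference of 0.74 percentage points.

0.74 percentage points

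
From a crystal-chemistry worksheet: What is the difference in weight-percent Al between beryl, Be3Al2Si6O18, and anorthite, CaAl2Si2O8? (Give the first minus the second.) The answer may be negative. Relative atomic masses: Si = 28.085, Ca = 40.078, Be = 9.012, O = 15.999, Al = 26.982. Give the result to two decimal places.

Al in Be3Al2Si6O18: molar mass 537.492 g/mol; 2×26.982 = 53.964 g → 10.04 wt%.
Al in CaAl2Si2O8: molar mass 278.204 g/mol; 2×26.982 = 53.964 g → 19.40 wt%.
Difference = 10.04 − 19.40 = -9.36 percentage points.

-9.36 percentage points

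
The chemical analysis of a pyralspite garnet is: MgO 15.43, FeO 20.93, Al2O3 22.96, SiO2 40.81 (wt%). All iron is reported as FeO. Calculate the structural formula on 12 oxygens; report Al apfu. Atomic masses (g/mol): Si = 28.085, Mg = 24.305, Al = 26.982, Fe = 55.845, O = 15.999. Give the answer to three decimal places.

1.996 Al apfu

MgO (M=40.304): mol = 0.38284; Mg = 0.38284, O = 0.38284.
FeO (M=71.844): mol = 0.29133; Fe = 0.29133, O = 0.29133.
Al2O3 (M=101.961): mol = 0.22518; Al = 0.45036, O = 0.67554.
SiO2 (M=60.083): mol = 0.67923; Si = 0.67923, O = 1.35846.
ΣO = 2.70817; factor = 12/ΣO = 4.43104.
Al apfu = 0.45036 × 4.43104 = 1.996.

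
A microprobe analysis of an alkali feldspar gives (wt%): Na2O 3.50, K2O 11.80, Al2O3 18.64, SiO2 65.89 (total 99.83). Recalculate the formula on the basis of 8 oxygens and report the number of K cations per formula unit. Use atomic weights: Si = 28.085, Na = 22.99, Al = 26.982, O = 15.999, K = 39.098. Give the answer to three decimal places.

3.50 wt% Na2O ÷ 61.979 g/mol = 0.05647 mol, giving 0.11294 Na and 0.05647 O.
11.80 wt% K2O ÷ 94.195 g/mol = 0.12527 mol, giving 0.25054 K and 0.12527 O.
18.64 wt% Al2O3 ÷ 101.961 g/mol = 0.18281 mol, giving 0.36562 Al and 0.54843 O.
65.89 wt% SiO2 ÷ 60.083 g/mol = 1.09665 mol, giving 1.09665 Si and 2.19330 O.
Oxygen sums to 2.92347; scaling by 8/2.92347 = 2.73647 puts the formula on 8 O.
K: 0.25054 × 2.73647 = 0.686 atoms per formula unit.

0.686 K apfu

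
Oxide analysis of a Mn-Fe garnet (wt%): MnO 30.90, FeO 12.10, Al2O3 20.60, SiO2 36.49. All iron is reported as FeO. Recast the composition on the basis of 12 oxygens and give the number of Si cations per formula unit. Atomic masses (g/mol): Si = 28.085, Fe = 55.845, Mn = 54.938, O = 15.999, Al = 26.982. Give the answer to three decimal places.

MnO: 30.90/70.937 = 0.43560 mol → 0.43560 mol Mn, 0.43560 mol O.
FeO: 12.10/71.844 = 0.16842 mol → 0.16842 mol Fe, 0.16842 mol O.
Al2O3: 20.60/101.961 = 0.20204 mol → 0.40408 mol Al, 0.60612 mol O.
SiO2: 36.49/60.083 = 0.60733 mol → 0.60733 mol Si, 1.21466 mol O.
Total oxygen = 2.42480 mol. Normalization factor = 12/2.42480 = 4.94886.
Si per 12 O = 0.60733 × 4.94886 = 3.006.

3.006 Si apfu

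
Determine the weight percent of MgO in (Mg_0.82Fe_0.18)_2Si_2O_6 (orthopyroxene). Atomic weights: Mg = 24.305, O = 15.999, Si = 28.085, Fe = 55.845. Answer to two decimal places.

Formula mass = 212.128 g/mol.
1.64 Mg → 1.6400 mol MgO per formula unit; M(MgO) = 40.304, so MgO mass = 66.099 g.
66.099/212.128 × 100 = 31.16 wt%.

31.16 wt%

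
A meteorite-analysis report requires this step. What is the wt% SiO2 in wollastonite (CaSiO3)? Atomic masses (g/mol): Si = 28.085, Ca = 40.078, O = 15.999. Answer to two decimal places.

51.72 wt%

Formula mass = 116.160 g/mol.
1 Si → 1.0000 mol SiO2 per formula unit; M(SiO2) = 60.083, so SiO2 mass = 60.083 g.
60.083/116.160 × 100 = 51.72 wt%.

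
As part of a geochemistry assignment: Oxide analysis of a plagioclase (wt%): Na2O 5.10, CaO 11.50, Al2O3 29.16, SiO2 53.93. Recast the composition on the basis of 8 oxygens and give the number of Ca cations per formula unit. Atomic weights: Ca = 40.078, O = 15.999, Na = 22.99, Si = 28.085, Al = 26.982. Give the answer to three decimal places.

Na2O: 5.10/61.979 = 0.08229 mol → 0.16458 mol Na, 0.08229 mol O.
CaO: 11.50/56.077 = 0.20508 mol → 0.20508 mol Ca, 0.20508 mol O.
Al2O3: 29.16/101.961 = 0.28599 mol → 0.57198 mol Al, 0.85797 mol O.
SiO2: 53.93/60.083 = 0.89759 mol → 0.89759 mol Si, 1.79518 mol O.
Total oxygen = 2.94052 mol. Normalization factor = 8/2.94052 = 2.72061.
Ca per 8 O = 0.20508 × 2.72061 = 0.558.

0.558 Ca apfu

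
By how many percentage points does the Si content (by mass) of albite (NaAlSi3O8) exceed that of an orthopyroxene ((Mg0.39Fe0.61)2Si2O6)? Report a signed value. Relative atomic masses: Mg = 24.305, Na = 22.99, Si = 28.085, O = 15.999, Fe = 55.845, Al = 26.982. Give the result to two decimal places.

8.65 percentage points

M(NaAlSi3O8) = 262.219 g/mol, so wt% Si = 84.255/262.219 × 100 = 32.13%.
M((Mg0.39Fe0.61)2Si2O6) = 239.253 g/mol, so wt% Si = 56.170/239.253 × 100 = 23.48%.
32.13 − 23.48 = 8.65 pp.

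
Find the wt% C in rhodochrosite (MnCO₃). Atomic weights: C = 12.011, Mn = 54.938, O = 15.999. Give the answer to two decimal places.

Molar mass of MnCO₃: 1*54.938 + 1*12.011 + 3*15.999 = 114.946 g/mol.
Mass of C per formula unit: 1 × 12.011 = 12.011 g.
Weight fraction C = 12.011 / 114.946 = 0.1045.

10.45 wt%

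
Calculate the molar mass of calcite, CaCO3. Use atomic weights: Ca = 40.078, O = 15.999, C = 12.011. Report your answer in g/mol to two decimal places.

100.09 g/mol

Ca: 1 × 40.078 = 40.0780
C: 1 × 12.011 = 12.0110
O: 3 × 15.999 = 47.9970
Summing the contributions gives the formula mass.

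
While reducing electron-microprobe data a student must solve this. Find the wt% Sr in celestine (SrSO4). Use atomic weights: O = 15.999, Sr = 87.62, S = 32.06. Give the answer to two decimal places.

M(SrSO4) = 183.676 g/mol.
Sr contributes 1 × 87.62 = 87.620 g per mole.
87.620/183.676 = 0.4770 → 47.70%.

47.70 wt%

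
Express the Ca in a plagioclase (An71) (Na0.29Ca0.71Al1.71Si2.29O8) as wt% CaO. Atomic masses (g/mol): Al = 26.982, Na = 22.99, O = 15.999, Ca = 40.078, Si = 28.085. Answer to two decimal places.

14.55 wt%

M(Na0.29Ca0.71Al1.71Si2.29O8) = 273.568 g/mol; M(CaO) = 56.077 g/mol.
Moles CaO per formula unit = 0.71 Ca ÷ 1 = 0.7100.
CaO fraction = (0.7100 × 56.077) / 273.568 = 39.815/273.568 = 0.1455.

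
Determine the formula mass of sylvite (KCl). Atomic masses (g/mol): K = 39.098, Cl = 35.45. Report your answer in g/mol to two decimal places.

M = 1(39.098) + 1(35.45)

74.55 g/mol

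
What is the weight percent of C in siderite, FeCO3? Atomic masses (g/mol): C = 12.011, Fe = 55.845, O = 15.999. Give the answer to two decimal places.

10.37 wt%

M(FeCO3) = 115.853 g/mol.
C contributes 1 × 12.011 = 12.011 g per mole.
12.011/115.853 = 0.1037 → 10.37%.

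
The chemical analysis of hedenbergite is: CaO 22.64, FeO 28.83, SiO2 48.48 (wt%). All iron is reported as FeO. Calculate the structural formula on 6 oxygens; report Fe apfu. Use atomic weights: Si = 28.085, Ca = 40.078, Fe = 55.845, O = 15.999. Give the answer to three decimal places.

0.995 Fe apfu

CaO (M=56.077): mol = 0.40373; Ca = 0.40373, O = 0.40373.
FeO (M=71.844): mol = 0.40129; Fe = 0.40129, O = 0.40129.
SiO2 (M=60.083): mol = 0.80688; Si = 0.80688, O = 1.61376.
ΣO = 2.41878; factor = 6/ΣO = 2.48059.
Fe apfu = 0.40129 × 2.48059 = 0.995.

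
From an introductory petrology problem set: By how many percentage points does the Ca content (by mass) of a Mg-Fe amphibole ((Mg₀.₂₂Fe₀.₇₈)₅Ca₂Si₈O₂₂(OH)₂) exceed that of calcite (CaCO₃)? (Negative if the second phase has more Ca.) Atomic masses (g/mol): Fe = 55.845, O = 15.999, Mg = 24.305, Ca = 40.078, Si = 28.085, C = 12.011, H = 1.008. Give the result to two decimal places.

First mineral: 80.156 g Ca in 935.359 g formula = 8.57 wt% Ca.
Second mineral: 40.078 g Ca in 100.086 g formula = 40.04 wt% Ca.
8.57% − 40.04% gives a difference of -31.47 percentage points.

-31.47 percentage points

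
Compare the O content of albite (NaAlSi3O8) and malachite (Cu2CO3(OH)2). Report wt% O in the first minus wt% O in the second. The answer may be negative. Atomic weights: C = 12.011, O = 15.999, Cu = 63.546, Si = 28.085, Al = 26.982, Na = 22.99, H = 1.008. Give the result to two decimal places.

M(NaAlSi3O8) = 262.219 g/mol, so wt% O = 127.992/262.219 × 100 = 48.81%.
M(Cu2CO3(OH)2) = 221.114 g/mol, so wt% O = 79.995/221.114 × 100 = 36.18%.
48.81 − 36.18 = 12.63 pp.

12.63 percentage points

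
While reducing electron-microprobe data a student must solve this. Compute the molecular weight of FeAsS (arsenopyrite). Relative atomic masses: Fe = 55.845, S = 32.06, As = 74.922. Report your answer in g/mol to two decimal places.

Fe: 1 × 55.845 = 55.8450
As: 1 × 74.922 = 74.9220
S: 1 × 32.06 = 32.0600
Summing the contributions gives the formula mass.

162.83 g/mol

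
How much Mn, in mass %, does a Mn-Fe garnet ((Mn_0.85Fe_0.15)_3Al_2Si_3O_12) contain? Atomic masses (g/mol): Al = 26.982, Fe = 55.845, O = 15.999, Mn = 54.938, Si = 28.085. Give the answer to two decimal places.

28.28 mass %

M((Mn_0.85Fe_0.15)_3Al_2Si_3O_12) = 495.429 g/mol.
Mn contributes 2.55 × 54.938 = 140.092 g per mole.
140.092/495.429 = 0.2828 → 28.28%.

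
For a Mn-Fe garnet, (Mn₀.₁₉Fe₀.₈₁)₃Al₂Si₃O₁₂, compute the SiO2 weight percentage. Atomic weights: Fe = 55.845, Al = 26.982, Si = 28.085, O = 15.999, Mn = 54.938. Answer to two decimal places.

Formula mass = 497.225 g/mol.
3 Si → 3.0000 mol SiO2 per formula unit; M(SiO2) = 60.083, so SiO2 mass = 180.249 g.
180.249/497.225 × 100 = 36.25 wt%.

36.25 wt%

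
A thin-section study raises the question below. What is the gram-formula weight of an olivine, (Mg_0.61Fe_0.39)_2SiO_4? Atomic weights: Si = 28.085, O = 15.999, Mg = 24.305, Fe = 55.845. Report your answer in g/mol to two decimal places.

M = 1.22*24.305 + 0.78*55.845 + 1*28.085 + 4*15.999

165.29 g/mol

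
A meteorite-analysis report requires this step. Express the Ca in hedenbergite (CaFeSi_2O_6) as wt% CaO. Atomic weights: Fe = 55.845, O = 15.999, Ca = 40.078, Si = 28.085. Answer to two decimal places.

M(CaFeSi_2O_6) = 248.087 g/mol; M(CaO) = 56.077 g/mol.
Moles CaO per formula unit = 1 Ca ÷ 1 = 1.0000.
CaO fraction = (1.0000 × 56.077) / 248.087 = 56.077/248.087 = 0.2260.

22.60 wt%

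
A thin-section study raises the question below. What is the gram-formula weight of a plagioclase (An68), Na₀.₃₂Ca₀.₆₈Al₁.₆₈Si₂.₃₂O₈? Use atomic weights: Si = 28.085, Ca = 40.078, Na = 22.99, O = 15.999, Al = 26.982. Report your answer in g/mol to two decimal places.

The formula mass is the sum 0.32·22.99 + 0.68·40.078 + 1.68·26.982 + 2.32·28.085 + 8·15.999.

273.09 g/mol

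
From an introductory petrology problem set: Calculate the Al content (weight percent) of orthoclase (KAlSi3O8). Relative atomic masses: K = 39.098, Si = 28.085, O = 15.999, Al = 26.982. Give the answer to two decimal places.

Formula mass = 1*39.098 + 1*26.982 + 3*28.085 + 8*15.999 = 278.327 g/mol, of which 26.982 g is Al.
So Al makes up 26.982/278.327 = 0.0969 of the mass, i.e. 9.69%.

9.69 weight percent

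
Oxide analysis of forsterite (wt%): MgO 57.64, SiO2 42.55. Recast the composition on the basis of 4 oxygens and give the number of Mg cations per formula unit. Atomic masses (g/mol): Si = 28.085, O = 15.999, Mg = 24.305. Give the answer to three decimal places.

2.010 Mg apfu

MgO (M=40.304): mol = 1.43013; Mg = 1.43013, O = 1.43013.
SiO2 (M=60.083): mol = 0.70819; Si = 0.70819, O = 1.41638.
ΣO = 2.84651; factor = 4/ΣO = 1.40523.
Mg apfu = 1.43013 × 1.40523 = 2.010.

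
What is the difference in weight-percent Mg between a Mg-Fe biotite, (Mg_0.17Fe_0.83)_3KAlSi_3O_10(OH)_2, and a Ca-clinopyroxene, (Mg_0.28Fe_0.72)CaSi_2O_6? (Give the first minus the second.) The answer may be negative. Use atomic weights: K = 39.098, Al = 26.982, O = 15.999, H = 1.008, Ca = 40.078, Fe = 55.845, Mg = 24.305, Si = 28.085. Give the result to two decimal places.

M((Mg_0.17Fe_0.83)_3KAlSi_3O_10(OH)_2) = 495.789 g/mol, so wt% Mg = 12.396/495.789 × 100 = 2.50%.
M((Mg_0.28Fe_0.72)CaSi_2O_6) = 239.256 g/mol, so wt% Mg = 6.805/239.256 × 100 = 2.84%.
2.50 − 2.84 = -0.34 pp.

-0.34 percentage points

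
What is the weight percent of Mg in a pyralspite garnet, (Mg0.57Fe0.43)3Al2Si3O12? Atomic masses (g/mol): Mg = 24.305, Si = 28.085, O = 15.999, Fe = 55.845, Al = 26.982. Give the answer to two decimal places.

9.36 mass %

Formula mass = 1.71·24.305 + 1.29·55.845 + 2·26.982 + 3·28.085 + 12·15.999 = 443.809 g/mol, of which 41.562 g is Mg.
So Mg makes up 41.562/443.809 = 0.0936 of the mass, i.e. 9.36%.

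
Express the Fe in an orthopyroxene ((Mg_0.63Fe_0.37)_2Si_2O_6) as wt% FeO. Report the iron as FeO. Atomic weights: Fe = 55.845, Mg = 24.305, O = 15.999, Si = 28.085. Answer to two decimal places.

23.72 wt%

M((Mg_0.63Fe_0.37)_2Si_2O_6) = 224.114 g/mol; M(FeO) = 71.844 g/mol.
Moles FeO per formula unit = 0.74 Fe ÷ 1 = 0.7400.
FeO fraction = (0.7400 × 71.844) / 224.114 = 53.165/224.114 = 0.2372.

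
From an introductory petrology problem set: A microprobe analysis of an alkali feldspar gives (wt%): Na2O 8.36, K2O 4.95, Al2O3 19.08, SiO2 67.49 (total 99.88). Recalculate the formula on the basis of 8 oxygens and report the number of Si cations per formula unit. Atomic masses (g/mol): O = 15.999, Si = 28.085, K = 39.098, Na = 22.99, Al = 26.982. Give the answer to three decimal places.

Na2O: 8.36/61.979 = 0.13488 mol → 0.26976 mol Na, 0.13488 mol O.
K2O: 4.95/94.195 = 0.05255 mol → 0.10510 mol K, 0.05255 mol O.
Al2O3: 19.08/101.961 = 0.18713 mol → 0.37426 mol Al, 0.56139 mol O.
SiO2: 67.49/60.083 = 1.12328 mol → 1.12328 mol Si, 2.24656 mol O.
Total oxygen = 2.99538 mol. Normalization factor = 8/2.99538 = 2.67078.
Si per 8 O = 1.12328 × 2.67078 = 3.000.

3.000 Si apfu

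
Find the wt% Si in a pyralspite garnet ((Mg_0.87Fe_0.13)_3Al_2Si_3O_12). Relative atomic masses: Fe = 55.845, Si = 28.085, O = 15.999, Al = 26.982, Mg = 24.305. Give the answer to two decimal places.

20.28 weight percent

Formula mass = 2.61·24.305 + 0.39·55.845 + 2·26.982 + 3·28.085 + 12·15.999 = 415.423 g/mol, of which 84.255 g is Si.
So Si makes up 84.255/415.423 = 0.2028 of the mass, i.e. 20.28%.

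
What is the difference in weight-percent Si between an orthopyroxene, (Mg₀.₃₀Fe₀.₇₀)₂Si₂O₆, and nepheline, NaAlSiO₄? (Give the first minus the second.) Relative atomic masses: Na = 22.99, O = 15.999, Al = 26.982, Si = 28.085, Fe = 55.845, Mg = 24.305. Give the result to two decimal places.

3.16 percentage points

First mineral: 56.170 g Si in 244.930 g formula = 22.93 wt% Si.
Second mineral: 28.085 g Si in 142.053 g formula = 19.77 wt% Si.
22.93% − 19.77% gives a difference of 3.16 percentage points.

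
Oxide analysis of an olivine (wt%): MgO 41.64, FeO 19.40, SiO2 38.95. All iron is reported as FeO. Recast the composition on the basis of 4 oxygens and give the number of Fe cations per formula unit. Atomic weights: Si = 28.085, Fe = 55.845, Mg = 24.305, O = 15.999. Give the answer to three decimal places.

MgO (M=40.304): mol = 1.03315; Mg = 1.03315, O = 1.03315.
FeO (M=71.844): mol = 0.27003; Fe = 0.27003, O = 0.27003.
SiO2 (M=60.083): mol = 0.64827; Si = 0.64827, O = 1.29654.
ΣO = 2.59972; factor = 4/ΣO = 1.53863.
Fe apfu = 0.27003 × 1.53863 = 0.415.

0.415 Fe apfu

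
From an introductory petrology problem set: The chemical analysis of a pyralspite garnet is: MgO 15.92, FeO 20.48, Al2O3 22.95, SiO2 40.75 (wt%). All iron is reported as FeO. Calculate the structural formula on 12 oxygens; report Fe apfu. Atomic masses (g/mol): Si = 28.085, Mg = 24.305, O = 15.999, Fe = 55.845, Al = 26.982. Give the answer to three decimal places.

1.261 Fe apfu

15.92 wt% MgO ÷ 40.304 g/mol = 0.39500 mol, giving 0.39500 Mg and 0.39500 O.
20.48 wt% FeO ÷ 71.844 g/mol = 0.28506 mol, giving 0.28506 Fe and 0.28506 O.
22.95 wt% Al2O3 ÷ 101.961 g/mol = 0.22509 mol, giving 0.45018 Al and 0.67527 O.
40.75 wt% SiO2 ÷ 60.083 g/mol = 0.67823 mol, giving 0.67823 Si and 1.35646 O.
Oxygen sums to 2.71179; scaling by 12/2.71179 = 4.42512 puts the formula on 12 O.
Fe: 0.28506 × 4.42512 = 1.261 atoms per formula unit.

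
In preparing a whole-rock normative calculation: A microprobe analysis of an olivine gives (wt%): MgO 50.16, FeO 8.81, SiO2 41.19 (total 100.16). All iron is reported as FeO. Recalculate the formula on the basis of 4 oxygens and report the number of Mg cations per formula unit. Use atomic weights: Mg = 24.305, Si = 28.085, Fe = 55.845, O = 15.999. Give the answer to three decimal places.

50.16 wt% MgO ÷ 40.304 g/mol = 1.24454 mol, giving 1.24454 Mg and 1.24454 O.
8.81 wt% FeO ÷ 71.844 g/mol = 0.12263 mol, giving 0.12263 Fe and 0.12263 O.
41.19 wt% SiO2 ÷ 60.083 g/mol = 0.68555 mol, giving 0.68555 Si and 1.37110 O.
Oxygen sums to 2.73827; scaling by 4/2.73827 = 1.46078 puts the formula on 4 O.
Mg: 1.24454 × 1.46078 = 1.818 atoms per formula unit.

1.818 Mg apfu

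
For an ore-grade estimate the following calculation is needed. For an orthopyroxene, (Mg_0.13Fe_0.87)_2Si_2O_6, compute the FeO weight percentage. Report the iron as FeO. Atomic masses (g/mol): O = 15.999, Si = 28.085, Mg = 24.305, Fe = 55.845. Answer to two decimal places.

48.90 wt%

Formula mass = 255.654 g/mol.
1.74 Fe → 1.7400 mol FeO per formula unit; M(FeO) = 71.844, so FeO mass = 125.009 g.
125.009/255.654 × 100 = 48.90 wt%.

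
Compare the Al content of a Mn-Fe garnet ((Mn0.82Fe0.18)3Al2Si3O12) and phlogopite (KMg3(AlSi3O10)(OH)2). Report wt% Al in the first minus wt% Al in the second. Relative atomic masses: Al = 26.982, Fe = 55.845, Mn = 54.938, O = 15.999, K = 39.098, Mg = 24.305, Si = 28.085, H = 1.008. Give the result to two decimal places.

Al in (Mn0.82Fe0.18)3Al2Si3O12: molar mass 495.511 g/mol; 2×26.982 = 53.964 g → 10.89 wt%.
Al in KMg3(AlSi3O10)(OH)2: molar mass 417.254 g/mol; 1×26.982 = 26.982 g → 6.47 wt%.
Difference = 10.89 − 6.47 = 4.42 percentage points.

4.42 percentage points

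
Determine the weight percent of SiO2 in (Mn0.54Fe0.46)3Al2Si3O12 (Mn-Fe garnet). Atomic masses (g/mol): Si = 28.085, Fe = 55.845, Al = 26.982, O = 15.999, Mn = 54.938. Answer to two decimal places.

Formula mass = 496.273 g/mol.
3 Si → 3.0000 mol SiO2 per formula unit; M(SiO2) = 60.083, so SiO2 mass = 180.249 g.
180.249/496.273 × 100 = 36.32 wt%.

36.32 wt%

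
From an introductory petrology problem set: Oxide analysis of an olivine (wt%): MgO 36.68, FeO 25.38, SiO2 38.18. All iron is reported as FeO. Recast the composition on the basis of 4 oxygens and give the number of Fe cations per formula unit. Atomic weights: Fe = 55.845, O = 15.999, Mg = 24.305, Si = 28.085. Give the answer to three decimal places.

MgO (M=40.304): mol = 0.91008; Mg = 0.91008, O = 0.91008.
FeO (M=71.844): mol = 0.35327; Fe = 0.35327, O = 0.35327.
SiO2 (M=60.083): mol = 0.63545; Si = 0.63545, O = 1.27090.
ΣO = 2.53425; factor = 4/ΣO = 1.57838.
Fe apfu = 0.35327 × 1.57838 = 0.558.

0.558 Fe apfu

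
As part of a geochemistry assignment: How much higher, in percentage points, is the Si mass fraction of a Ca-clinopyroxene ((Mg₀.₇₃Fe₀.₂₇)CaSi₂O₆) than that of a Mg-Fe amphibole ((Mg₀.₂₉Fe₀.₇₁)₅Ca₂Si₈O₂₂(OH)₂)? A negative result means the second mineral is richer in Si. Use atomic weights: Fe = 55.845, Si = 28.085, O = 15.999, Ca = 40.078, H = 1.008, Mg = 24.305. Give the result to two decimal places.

First mineral: 56.170 g Si in 225.063 g formula = 24.96 wt% Si.
Second mineral: 224.680 g Si in 924.320 g formula = 24.31 wt% Si.
24.96% − 24.31% gives a difference of 0.65 percentage points.

0.65 percentage points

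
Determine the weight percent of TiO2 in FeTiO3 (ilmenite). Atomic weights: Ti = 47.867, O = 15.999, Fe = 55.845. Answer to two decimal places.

Molar mass of FeTiO3 = 1·55.845 + 1·47.867 + 3·15.999 = 151.709 g/mol.
Each formula unit contains 1 Ti, equivalent to 1/1 = 1.0000 mol TiO2.
M(TiO2) = 1×47.867 + 2×15.999 = 79.865 g/mol.
Mass of TiO2 per formula unit = 1.0000 × 79.865 = 79.865 g.
TiO2 wt% = 79.865 / 151.709 × 100 = 52.64%.

52.64 wt%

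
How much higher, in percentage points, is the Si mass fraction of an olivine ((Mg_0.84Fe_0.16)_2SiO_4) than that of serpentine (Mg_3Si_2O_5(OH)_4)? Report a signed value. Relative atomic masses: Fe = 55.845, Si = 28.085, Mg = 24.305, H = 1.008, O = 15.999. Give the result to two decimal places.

M((Mg_0.84Fe_0.16)_2SiO_4) = 150.784 g/mol, so wt% Si = 28.085/150.784 × 100 = 18.63%.
M(Mg_3Si_2O_5(OH)_4) = 277.108 g/mol, so wt% Si = 56.170/277.108 × 100 = 20.27%.
18.63 − 20.27 = -1.64 pp.

-1.64 percentage points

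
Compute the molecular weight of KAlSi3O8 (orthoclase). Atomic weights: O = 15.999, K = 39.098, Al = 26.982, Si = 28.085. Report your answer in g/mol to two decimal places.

278.33 g/mol

M = 1(39.098) + 1(26.982) + 3(28.085) + 8(15.999)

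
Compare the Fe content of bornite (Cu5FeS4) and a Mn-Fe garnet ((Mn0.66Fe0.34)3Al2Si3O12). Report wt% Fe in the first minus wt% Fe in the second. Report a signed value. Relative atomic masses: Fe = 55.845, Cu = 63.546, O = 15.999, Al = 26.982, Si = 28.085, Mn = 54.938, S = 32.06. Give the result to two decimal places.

-0.36 percentage points

M(Cu5FeS4) = 501.815 g/mol, so wt% Fe = 55.845/501.815 × 100 = 11.13%.
M((Mn0.66Fe0.34)3Al2Si3O12) = 495.946 g/mol, so wt% Fe = 56.962/495.946 × 100 = 11.49%.
11.13 − 11.49 = -0.36 pp.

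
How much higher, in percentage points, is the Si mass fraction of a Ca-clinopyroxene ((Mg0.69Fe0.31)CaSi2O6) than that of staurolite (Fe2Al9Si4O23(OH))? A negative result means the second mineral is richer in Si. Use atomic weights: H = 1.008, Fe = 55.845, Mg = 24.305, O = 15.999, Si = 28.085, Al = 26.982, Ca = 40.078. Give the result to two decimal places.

M((Mg0.69Fe0.31)CaSi2O6) = 226.324 g/mol, so wt% Si = 56.170/226.324 × 100 = 24.82%.
M(Fe2Al9Si4O23(OH)) = 851.852 g/mol, so wt% Si = 112.340/851.852 × 100 = 13.19%.
24.82 − 13.19 = 11.63 pp.

11.63 percentage points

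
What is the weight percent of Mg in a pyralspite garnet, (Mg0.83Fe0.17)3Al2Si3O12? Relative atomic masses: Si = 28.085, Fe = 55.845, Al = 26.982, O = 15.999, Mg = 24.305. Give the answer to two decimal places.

14.44 weight percent

Formula mass = 2.49×24.305 + 0.51×55.845 + 2×26.982 + 3×28.085 + 12×15.999 = 419.207 g/mol, of which 60.519 g is Mg.
So Mg makes up 60.519/419.207 = 0.1444 of the mass, i.e. 14.44%.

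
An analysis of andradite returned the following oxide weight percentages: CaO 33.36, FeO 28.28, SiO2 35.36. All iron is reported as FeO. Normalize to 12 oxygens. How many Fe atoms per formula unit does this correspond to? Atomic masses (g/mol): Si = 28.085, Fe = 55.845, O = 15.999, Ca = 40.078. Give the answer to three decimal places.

33.36 wt% CaO ÷ 56.077 g/mol = 0.59490 mol, giving 0.59490 Ca and 0.59490 O.
28.28 wt% FeO ÷ 71.844 g/mol = 0.39363 mol, giving 0.39363 Fe and 0.39363 O.
35.36 wt% SiO2 ÷ 60.083 g/mol = 0.58852 mol, giving 0.58852 Si and 1.17704 O.
Oxygen sums to 2.16557; scaling by 12/2.16557 = 5.54127 puts the formula on 12 O.
Fe: 0.39363 × 5.54127 = 2.181 atoms per formula unit.

2.181 Fe apfu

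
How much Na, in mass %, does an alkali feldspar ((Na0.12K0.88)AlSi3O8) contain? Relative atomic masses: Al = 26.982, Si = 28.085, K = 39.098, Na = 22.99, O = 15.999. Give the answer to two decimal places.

M((Na0.12K0.88)AlSi3O8) = 276.394 g/mol.
Na contributes 0.12 × 22.99 = 2.759 g per mole.
2.759/276.394 = 0.0100 → 1.00%.

1.00 mass %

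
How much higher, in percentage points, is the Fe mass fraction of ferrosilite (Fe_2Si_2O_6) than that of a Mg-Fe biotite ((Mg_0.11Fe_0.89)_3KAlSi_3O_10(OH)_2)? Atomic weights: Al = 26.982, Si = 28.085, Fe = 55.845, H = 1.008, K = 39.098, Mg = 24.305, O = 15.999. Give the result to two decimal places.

12.60 percentage points

First mineral: 111.690 g Fe in 263.854 g formula = 42.33 wt% Fe.
Second mineral: 149.106 g Fe in 501.466 g formula = 29.73 wt% Fe.
42.33% − 29.73% gives a difference of 12.60 percentage points.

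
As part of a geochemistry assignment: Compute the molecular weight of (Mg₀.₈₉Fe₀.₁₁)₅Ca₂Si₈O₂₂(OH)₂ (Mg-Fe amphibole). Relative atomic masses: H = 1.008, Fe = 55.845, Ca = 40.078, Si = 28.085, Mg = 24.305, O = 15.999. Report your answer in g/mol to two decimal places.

M = 4.45·24.305 + 0.55·55.845 + 2·40.078 + 8·28.085 + 24·15.999 + 2·1.008

829.70 g/mol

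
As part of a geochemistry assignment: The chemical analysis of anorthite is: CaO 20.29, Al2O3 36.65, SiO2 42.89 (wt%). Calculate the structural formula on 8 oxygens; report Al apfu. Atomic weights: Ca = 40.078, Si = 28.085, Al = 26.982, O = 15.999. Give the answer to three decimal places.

20.29 wt% CaO ÷ 56.077 g/mol = 0.36182 mol, giving 0.36182 Ca and 0.36182 O.
36.65 wt% Al2O3 ÷ 101.961 g/mol = 0.35945 mol, giving 0.71890 Al and 1.07835 O.
42.89 wt% SiO2 ÷ 60.083 g/mol = 0.71385 mol, giving 0.71385 Si and 1.42770 O.
Oxygen sums to 2.86787; scaling by 8/2.86787 = 2.78953 puts the formula on 8 O.
Al: 0.71890 × 2.78953 = 2.005 atoms per formula unit.

2.005 Al apfu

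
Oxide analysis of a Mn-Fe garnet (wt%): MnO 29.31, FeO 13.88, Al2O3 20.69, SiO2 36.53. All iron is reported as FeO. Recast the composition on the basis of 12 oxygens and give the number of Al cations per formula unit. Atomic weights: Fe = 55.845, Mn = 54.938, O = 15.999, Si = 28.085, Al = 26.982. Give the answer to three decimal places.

2.003 Al apfu

MnO (M=70.937): mol = 0.41318; Mn = 0.41318, O = 0.41318.
FeO (M=71.844): mol = 0.19320; Fe = 0.19320, O = 0.19320.
Al2O3 (M=101.961): mol = 0.20292; Al = 0.40584, O = 0.60876.
SiO2 (M=60.083): mol = 0.60799; Si = 0.60799, O = 1.21598.
ΣO = 2.43112; factor = 12/ΣO = 4.93600.
Al apfu = 0.40584 × 4.93600 = 2.003.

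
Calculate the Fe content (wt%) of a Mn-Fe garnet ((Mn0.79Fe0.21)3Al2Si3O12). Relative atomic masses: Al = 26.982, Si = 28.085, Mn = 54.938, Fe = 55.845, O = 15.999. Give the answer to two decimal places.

7.10 wt%

M((Mn0.79Fe0.21)3Al2Si3O12) = 495.592 g/mol.
Fe contributes 0.63 × 55.845 = 35.182 g per mole.
35.182/495.592 = 0.0710 → 7.10%.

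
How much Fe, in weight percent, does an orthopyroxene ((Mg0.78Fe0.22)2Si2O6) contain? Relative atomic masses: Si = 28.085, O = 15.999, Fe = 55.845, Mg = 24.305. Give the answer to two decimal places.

Formula mass = 1.56·24.305 + 0.44·55.845 + 2·28.085 + 6·15.999 = 214.652 g/mol, of which 24.572 g is Fe.
So Fe makes up 24.572/214.652 = 0.1145 of the mass, i.e. 11.45%.

11.45 weight percent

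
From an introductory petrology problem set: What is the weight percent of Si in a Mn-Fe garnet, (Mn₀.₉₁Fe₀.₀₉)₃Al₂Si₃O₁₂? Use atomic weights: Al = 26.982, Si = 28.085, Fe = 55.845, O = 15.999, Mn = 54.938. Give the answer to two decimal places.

M((Mn₀.₉₁Fe₀.₀₉)₃Al₂Si₃O₁₂) = 495.266 g/mol.
Si contributes 3 × 28.085 = 84.255 g per mole.
84.255/495.266 = 0.1701 → 17.01%.

17.01 mass %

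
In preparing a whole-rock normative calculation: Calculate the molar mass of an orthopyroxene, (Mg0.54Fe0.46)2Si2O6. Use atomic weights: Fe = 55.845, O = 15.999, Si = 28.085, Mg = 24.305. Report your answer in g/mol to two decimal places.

229.79 g/mol

Mg: 1.08 × 24.305 = 26.2494
Fe: 0.92 × 55.845 = 51.3774
Si: 2 × 28.085 = 56.1700
O: 6 × 15.999 = 95.9940
Summing the contributions gives the formula mass.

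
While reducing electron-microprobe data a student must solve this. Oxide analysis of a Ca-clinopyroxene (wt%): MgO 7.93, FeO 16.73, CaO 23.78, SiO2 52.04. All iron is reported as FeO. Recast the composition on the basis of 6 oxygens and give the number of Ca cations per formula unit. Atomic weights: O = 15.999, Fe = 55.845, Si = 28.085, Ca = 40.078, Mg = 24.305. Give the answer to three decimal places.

MgO (M=40.304): mol = 0.19675; Mg = 0.19675, O = 0.19675.
FeO (M=71.844): mol = 0.23287; Fe = 0.23287, O = 0.23287.
CaO (M=56.077): mol = 0.42406; Ca = 0.42406, O = 0.42406.
SiO2 (M=60.083): mol = 0.86614; Si = 0.86614, O = 1.73228.
ΣO = 2.58596; factor = 6/ΣO = 2.32022.
Ca apfu = 0.42406 × 2.32022 = 0.984.

0.984 Ca apfu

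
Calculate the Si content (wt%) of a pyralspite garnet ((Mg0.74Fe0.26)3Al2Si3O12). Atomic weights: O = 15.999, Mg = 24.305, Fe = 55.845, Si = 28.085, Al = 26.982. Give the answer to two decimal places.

19.70 wt%

M((Mg0.74Fe0.26)3Al2Si3O12) = 427.723 g/mol.
Si contributes 3 × 28.085 = 84.255 g per mole.
84.255/427.723 = 0.1970 → 19.70%.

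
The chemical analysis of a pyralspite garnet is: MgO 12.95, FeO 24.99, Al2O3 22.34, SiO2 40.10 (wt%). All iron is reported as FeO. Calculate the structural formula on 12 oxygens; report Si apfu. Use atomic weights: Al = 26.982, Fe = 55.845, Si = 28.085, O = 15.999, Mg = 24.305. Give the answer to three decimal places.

3.009 Si apfu

12.95 wt% MgO ÷ 40.304 g/mol = 0.32131 mol, giving 0.32131 Mg and 0.32131 O.
24.99 wt% FeO ÷ 71.844 g/mol = 0.34784 mol, giving 0.34784 Fe and 0.34784 O.
22.34 wt% Al2O3 ÷ 101.961 g/mol = 0.21910 mol, giving 0.43820 Al and 0.65730 O.
40.10 wt% SiO2 ÷ 60.083 g/mol = 0.66741 mol, giving 0.66741 Si and 1.33482 O.
Oxygen sums to 2.66127; scaling by 12/2.66127 = 4.50913 puts the formula on 12 O.
Si: 0.66741 × 4.50913 = 3.009 atoms per formula unit.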